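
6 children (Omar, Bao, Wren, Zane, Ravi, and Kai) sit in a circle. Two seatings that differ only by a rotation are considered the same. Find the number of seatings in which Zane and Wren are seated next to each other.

48

Treat {Zane, Wren} as one unit (2 internal orders) and seat the resulting 5 units around the table: (4)! circular arrangements.
So 2 × (4)! = 2 × 24 = 48.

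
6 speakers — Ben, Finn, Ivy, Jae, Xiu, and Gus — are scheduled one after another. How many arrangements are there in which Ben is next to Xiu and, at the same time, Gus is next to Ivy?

96

Treat {Ben,Xiu} as one block (2 orders) and {Gus,Ivy} as another (2 orders).
That leaves 4 units to arrange: 2 × 2 × 4! = 4 × 24 = 96.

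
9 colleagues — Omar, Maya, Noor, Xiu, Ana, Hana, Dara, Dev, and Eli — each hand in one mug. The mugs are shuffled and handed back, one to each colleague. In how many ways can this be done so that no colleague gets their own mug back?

This is the derangement count D_9: permutations of 9 items with no fixed point.
By inclusion–exclusion this is Σ_{j=0}^{9} (−1)^j C(9,j)·(9−j)!.
Computing: 362880 − 362880 + 181440 − 60480 + 15120 − 3024 + 504 − 72 + 9 − 1 = 133496.

133496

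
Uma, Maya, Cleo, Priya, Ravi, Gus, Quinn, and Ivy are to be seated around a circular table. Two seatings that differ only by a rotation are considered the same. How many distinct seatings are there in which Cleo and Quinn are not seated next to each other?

All circular seatings of 8 people number (7)! = 5040.
Those with Cleo next to Quinn: fuse the pair into one unit and seat 7 units around a circle — 2·(6)! = 1440.
Subtracting, 5040 − 1440 = 3600.

3600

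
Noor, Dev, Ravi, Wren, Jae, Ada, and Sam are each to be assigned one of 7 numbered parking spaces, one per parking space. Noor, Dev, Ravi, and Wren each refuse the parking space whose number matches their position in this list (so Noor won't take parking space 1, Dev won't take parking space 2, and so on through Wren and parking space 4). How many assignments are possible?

Let Aᵢ (for 1 ≤ i ≤ 4) be the placements that put person i in their forbidden parking space. Any j of these fix j positions, leaving (7−j)! ways to fill the rest, and there are C(4,j) ways to pick which j.
By inclusion–exclusion, the number of valid placements is Σ_{j=0}^{4} (−1)^j C(4,j)·(7−j)!.
Computing: 5040 − 2880 + 720 − 96 + 6 = 2790.

2790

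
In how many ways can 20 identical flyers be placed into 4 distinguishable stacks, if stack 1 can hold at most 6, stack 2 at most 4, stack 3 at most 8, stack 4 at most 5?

By stars and bars, unrestricted non-negative solutions to x_1+…+x_4 = 20 number C(20+3,3) = 1771.
Subtract solutions that violate a single cap (substitute x_i' = x_i − (cap_i+1)): x_1 ≥ 7 gives C(16,3) = 560; x_2 ≥ 5 gives C(18,3) = 816; x_3 ≥ 9 gives C(14,3) = 364; x_4 ≥ 6 gives C(17,3) = 680. Together 2420.
Add back pairs where two caps are both exceeded: 165 + 35 + 120 + 84 + 220 + 56 = 680.
Subtract triples: 0 + 10 + 0 + 1 = 11.
By inclusion–exclusion the count is 1771 − 2420 + 680 − 11 = 20.

20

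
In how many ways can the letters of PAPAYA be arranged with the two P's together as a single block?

20

Treat the 2 copies of P as a single block. The multiset to arrange is then {PP, A, A, A, Y}, 5 items in all.
That gives (5)!/(3!) = 20 arrangements.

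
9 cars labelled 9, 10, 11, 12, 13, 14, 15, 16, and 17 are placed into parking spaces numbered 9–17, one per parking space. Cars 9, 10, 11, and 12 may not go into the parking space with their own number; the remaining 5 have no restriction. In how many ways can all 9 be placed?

Let Aᵢ (for 9 ≤ i ≤ 12) be the placements that put car i in its forbidden parking space. Any j of these fix j positions, leaving (9−j)! ways to fill the rest, and there are C(4,j) ways to pick which j.
By inclusion–exclusion, the number of valid placements is Σ_{j=0}^{4} (−1)^j C(4,j)·(9−j)!.
Computing: 362880 − 161280 + 30240 − 2880 + 120 = 229080.

229080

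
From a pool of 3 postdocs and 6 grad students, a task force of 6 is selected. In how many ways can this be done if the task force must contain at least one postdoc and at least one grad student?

83

With no constraint there are C(9,6) = 84 possible selections.
Subtract selections that omit an entire group: no postdocs → C(6,6) = 1; no grad students → C(3,6) = 0.
Both groups omitted at once is impossible, so 84 − 1 = 83.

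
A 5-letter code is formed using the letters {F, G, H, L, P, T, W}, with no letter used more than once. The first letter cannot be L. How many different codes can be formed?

The first letter has 7−1 = 6 choices (anything except L).
The remaining 4 letters are filled from the other 6 symbols without repetition: 6 × 5 × 4 × 3 = 360.
Total: 6 × 360 = 2160.

2160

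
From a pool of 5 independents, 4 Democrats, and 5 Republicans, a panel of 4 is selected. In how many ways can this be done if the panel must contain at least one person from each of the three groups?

Unrestricted: C(14,4) = 1001 ways to pick any 4 of the 14.
Selections missing a whole group: no independents → C(9,4) = 126; no Democrats → C(10,4) = 210; no Republicans → C(9,4) = 126.
Add back selections omitting two groups (i.e. drawn from a single group): C(5,4) + C(4,4) + C(5,4) = 11.
By inclusion–exclusion: 1001 − 462 + 11 = 550.

550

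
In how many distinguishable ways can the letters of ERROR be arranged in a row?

Letter multiplicities in ERROR: E×1, O×1, R×3.
Dividing 5! = 120 by 3! = 6 for the repeated letters gives 20.

20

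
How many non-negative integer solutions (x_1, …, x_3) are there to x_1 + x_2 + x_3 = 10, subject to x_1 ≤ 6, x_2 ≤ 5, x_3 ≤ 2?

9

By stars and bars, unrestricted non-negative solutions to x_1+…+x_3 = 10 number C(10+2,2) = 66.
Subtract solutions that violate a single cap (substitute x_i' = x_i − (cap_i+1)): x_1 ≥ 7 gives C(5,2) = 10; x_2 ≥ 6 gives C(6,2) = 15; x_3 ≥ 3 gives C(9,2) = 36. Together 61.
Add back pairs where two caps are both exceeded: 0 + 1 + 3 = 4.
By inclusion–exclusion the count is 66 − 61 + 4 = 9.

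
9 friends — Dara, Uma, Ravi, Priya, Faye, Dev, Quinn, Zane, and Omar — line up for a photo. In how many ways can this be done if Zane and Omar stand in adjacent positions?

Treat {Zane, Omar} as a single unit. There are 8 units to order, and the pair itself can be ordered 2 ways.
That gives 2 × 8! = 2 × 40320 = 80640.

80640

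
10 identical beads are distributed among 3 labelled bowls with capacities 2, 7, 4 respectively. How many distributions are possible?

9

By stars and bars, unrestricted non-negative solutions to x_1+…+x_3 = 10 number C(10+2,2) = 66.
Subtract solutions that violate a single cap (substitute x_i' = x_i − (cap_i+1)): x_1 ≥ 3 gives C(9,2) = 36; x_2 ≥ 8 gives C(4,2) = 6; x_3 ≥ 5 gives C(7,2) = 21. Together 63.
Add back pairs where two caps are both exceeded: 0 + 6 + 0 = 6.
By inclusion–exclusion the count is 66 − 63 + 6 = 9.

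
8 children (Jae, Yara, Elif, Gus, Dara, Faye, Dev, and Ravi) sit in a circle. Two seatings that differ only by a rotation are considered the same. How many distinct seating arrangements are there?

5040

Seat Jae anywhere (absorbing the rotational symmetry), then permute the other 7: (7)! = 5040.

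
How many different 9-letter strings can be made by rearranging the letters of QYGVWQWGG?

QYGVWQWGG has 9 letters with G appearing 3 times, Q appearing twice, and W appearing twice.
So there are 9! / (3!·2!·2!) = 15120 distinguishable arrangements.

15120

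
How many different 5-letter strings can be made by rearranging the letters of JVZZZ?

Letter multiplicities in JVZZZ: J×1, V×1, Z×3.
Dividing 5! = 120 by 3! = 6 for the repeated letters gives 20.

20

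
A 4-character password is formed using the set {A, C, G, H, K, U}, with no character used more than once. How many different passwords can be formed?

360

This is a permutation of 4 out of 6: P(6,4) = 6!/2!.
6 × 5 × 4 × 3 = 360.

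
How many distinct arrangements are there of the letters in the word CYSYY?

Letter multiplicities in CYSYY: C×1, S×1, Y×3.
The number of distinct arrangements is 5!/(3!) = 120/6 = 20.

20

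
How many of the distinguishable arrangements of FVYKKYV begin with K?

180

With the first slot taken by K, it remains to arrange the other 6 letters (FVYKYV).
Those 6 letters have V appearing twice and Y appearing twice, giving (6)!/(2!·2!) = 180.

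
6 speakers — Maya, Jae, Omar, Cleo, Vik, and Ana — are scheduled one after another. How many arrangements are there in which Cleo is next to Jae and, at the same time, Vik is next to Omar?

96

Treat {Cleo,Jae} as one block (2 orders) and {Vik,Omar} as another (2 orders).
That leaves 4 units to arrange: 2 × 2 × 4! = 4 × 24 = 96.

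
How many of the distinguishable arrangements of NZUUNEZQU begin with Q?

With the first slot taken by Q, it remains to arrange the other 8 letters (NZUUNEZU).
Those 8 letters have N appearing twice, U appearing 3 times, and Z appearing twice, giving (8)!/(3!·2!·2!) = 1680.

1680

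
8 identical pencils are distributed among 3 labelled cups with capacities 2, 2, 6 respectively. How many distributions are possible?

6

Ignoring the caps, the number of non-negative solutions to x_1+…+x_3 = 8 is C(10,2) = 45.
Subtract solutions that violate a single cap (substitute x_i' = x_i − (cap_i+1)): x_1 ≥ 3 gives C(7,2) = 21; x_2 ≥ 3 gives C(7,2) = 21; x_3 ≥ 7 gives C(3,2) = 3. Together 45.
Add back pairs where two caps are both exceeded: 6 + 0 + 0 = 6.
By inclusion–exclusion the count is 45 − 45 + 6 = 6.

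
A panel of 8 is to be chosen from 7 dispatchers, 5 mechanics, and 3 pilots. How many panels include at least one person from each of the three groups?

Total 8-person selections from all 15: C(15,8) = 6435.
Subtract selections that omit an entire group: no dispatchers → C(8,8) = 1; no mechanics → C(10,8) = 45; no pilots → C(12,8) = 495.
Add back selections omitting two groups (i.e. drawn from a single group): C(7,8) + C(5,8) + C(3,8) = 0.
By inclusion–exclusion: 6435 − 541 + 0 = 5894.

5894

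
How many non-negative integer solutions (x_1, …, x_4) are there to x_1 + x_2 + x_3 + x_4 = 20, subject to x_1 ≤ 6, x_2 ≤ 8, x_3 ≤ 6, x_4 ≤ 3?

20

Ignoring the caps, the number of non-negative solutions to x_1+…+x_4 = 20 is C(23,3) = 1771.
Subtract solutions that violate a single cap (substitute x_i' = x_i − (cap_i+1)): x_1 ≥ 7 gives C(16,3) = 560; x_2 ≥ 9 gives C(14,3) = 364; x_3 ≥ 7 gives C(16,3) = 560; x_4 ≥ 4 gives C(19,3) = 969. Together 2453.
Add back pairs where two caps are both exceeded: 35 + 84 + 220 + 35 + 120 + 220 = 714.
Subtract triples: 0 + 1 + 10 + 1 = 12.
By inclusion–exclusion the count is 1771 − 2453 + 714 − 12 = 20.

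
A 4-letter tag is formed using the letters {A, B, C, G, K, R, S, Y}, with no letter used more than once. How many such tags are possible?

1680

This is a permutation of 4 out of 8: P(8,4) = 8!/4!.
That product is 8 × 7 × 6 × 5 = 1680.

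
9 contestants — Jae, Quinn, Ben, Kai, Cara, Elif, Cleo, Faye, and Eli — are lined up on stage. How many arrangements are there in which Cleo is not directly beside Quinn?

282240

Of the 9! = 362880 arrangements, those with Cleo and Quinn adjacent number 2 × 8! = 80640 (treat the pair as a block with 2 internal orders).
Complementary counting: 362880 − 80640 = 282240.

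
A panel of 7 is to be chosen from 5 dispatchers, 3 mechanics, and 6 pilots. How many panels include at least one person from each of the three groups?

3058

With no constraint there are C(14,7) = 3432 possible selections.
Selections missing a whole group: no dispatchers → C(9,7) = 36; no mechanics → C(11,7) = 330; no pilots → C(8,7) = 8.
Add back selections omitting two groups (i.e. drawn from a single group): C(5,7) + C(3,7) + C(6,7) = 0.
By inclusion–exclusion: 3432 − 374 + 0 = 3058.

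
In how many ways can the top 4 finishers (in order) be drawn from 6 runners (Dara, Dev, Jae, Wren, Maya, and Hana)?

There are 6 choices for 1st place, 5 for 2nd, and so on down to 3 for position 4.
That gives 6 × 5 × 4 × 3 = 360.

360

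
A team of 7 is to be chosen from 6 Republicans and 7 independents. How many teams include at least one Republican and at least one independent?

With no constraint there are C(13,7) = 1716 possible selections.
Selections missing a whole group: no Republicans → C(7,7) = 1; no independents → C(6,7) = 0.
Both groups omitted at once is impossible, so 1716 − 1 = 1715.

1715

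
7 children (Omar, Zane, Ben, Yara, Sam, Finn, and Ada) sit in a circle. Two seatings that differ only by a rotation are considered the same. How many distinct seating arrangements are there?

Around a circle, 7 distinct people have 7!/7 = (6)! = 720 rotationally distinct seatings.

720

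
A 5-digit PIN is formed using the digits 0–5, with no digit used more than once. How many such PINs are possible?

Choose and order 5 of the 6 symbols: the first digit has 6 options, the next 5, and so on down to 2.
That product is 6 × 5 × 4 × 3 × 2 = 720.

720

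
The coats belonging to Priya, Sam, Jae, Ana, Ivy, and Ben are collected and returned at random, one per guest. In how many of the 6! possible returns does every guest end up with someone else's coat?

This is the derangement count D_6: permutations of 6 items with no fixed point.
By inclusion–exclusion this is Σ_{j=0}^{6} (−1)^j C(6,j)·(6−j)!.
Computing: 720 − 720 + 360 − 120 + 30 − 6 + 1 = 265.

265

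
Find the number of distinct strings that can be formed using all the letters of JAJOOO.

Letter multiplicities in JAJOOO: A×1, J×2, O×3.
The number of distinct arrangements is 6!/(3!·2!) = 720/12 = 60.

60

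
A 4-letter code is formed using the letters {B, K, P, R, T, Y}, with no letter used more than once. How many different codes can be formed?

With no repetition, fill the 4 letters in order: 6 choices, then 5, down to 3.
6 × 5 × 4 × 3 = 360.

360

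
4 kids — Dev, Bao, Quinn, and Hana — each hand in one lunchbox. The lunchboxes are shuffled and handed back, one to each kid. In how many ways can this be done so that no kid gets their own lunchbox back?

This is the derangement count D_4: permutations of 4 items with no fixed point.
By inclusion–exclusion this is Σ_{j=0}^{4} (−1)^j C(4,j)·(4−j)!.
Computing: 24 − 24 + 12 − 4 + 1 = 9.

9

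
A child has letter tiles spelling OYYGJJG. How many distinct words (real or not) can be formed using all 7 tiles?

OYYGJJG has 7 letters with G appearing twice, J appearing twice, and Y appearing twice.
Dividing 7! = 5040 by 2!·2!·2! = 8 for the repeated letters gives 630.

630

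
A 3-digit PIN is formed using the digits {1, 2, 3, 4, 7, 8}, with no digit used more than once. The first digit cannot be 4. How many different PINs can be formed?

100

The first digit has 6−1 = 5 choices (anything except 4).
The remaining 2 digits are filled from the other 5 symbols without repetition: 5 × 4 = 20.
Total: 5 × 20 = 100.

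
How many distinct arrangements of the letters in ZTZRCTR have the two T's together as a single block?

180

Treat the 2 copies of T as a single block. The multiset to arrange is then {TT, C, R, R, Z, Z}, 6 items in all.
That gives (6)!/(2!·2!) = 180 arrangements.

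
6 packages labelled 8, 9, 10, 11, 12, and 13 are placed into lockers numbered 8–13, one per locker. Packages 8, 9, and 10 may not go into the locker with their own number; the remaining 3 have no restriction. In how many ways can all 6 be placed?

426

Let Aᵢ (for i ∈ {8, 9, 10}) be the placements that put package i in its forbidden locker. Any j of these fix j positions, leaving (6−j)! ways to fill the rest, and there are C(3,j) ways to pick which j.
By inclusion–exclusion, the number of valid placements is Σ_{j=0}^{3} (−1)^j C(3,j)·(6−j)!.
Computing: 720 − 360 + 72 − 6 = 426.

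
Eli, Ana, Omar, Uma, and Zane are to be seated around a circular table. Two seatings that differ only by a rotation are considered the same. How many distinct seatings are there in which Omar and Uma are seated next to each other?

12

Treat {Omar, Uma} as one unit (2 internal orders) and seat the resulting 4 units around the table: (3)! circular arrangements.
So 2 × (3)! = 2 × 6 = 12.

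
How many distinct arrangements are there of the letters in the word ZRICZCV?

1260

The 7 letters of ZRICZCV have repeats: C appearing twice and Z appearing twice.
So there are 7! / (2!·2!) = 1260 distinguishable arrangements.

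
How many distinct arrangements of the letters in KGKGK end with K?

With the last slot taken by K, it remains to arrange the other 4 letters (GKGK).
Those 4 letters have G appearing twice and K appearing twice, giving (4)!/(2!·2!) = 6.

6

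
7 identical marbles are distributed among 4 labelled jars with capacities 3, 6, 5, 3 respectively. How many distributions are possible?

Ignoring the caps, the number of non-negative solutions to x_1+…+x_4 = 7 is C(10,3) = 120.
Subtract solutions that violate a single cap (substitute x_i' = x_i − (cap_i+1)): x_1 ≥ 4 gives C(6,3) = 20; x_2 ≥ 7 gives C(3,3) = 1; x_3 ≥ 6 gives C(4,3) = 4; x_4 ≥ 4 gives C(6,3) = 20. Together 45.
No two caps can be exceeded simultaneously, so the pair terms are all 0.
By inclusion–exclusion the count is 120 − 45 + 0 = 75.

75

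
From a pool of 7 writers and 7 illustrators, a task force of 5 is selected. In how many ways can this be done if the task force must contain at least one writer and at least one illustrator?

1960

Total 5-person selections from all 14: C(14,5) = 2002.
Subtract selections that omit an entire group: no writers → C(7,5) = 21; no illustrators → C(7,5) = 21.
Both groups omitted at once is impossible, so 2002 − 42 = 1960.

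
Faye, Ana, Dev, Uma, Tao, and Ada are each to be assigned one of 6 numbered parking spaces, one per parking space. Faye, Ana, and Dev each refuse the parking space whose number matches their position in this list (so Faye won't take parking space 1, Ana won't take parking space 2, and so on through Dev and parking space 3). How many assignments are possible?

Let Aᵢ (for i ∈ {1, 2, 3}) be the placements that put person i in their forbidden parking space. Any j of these fix j positions, leaving (6−j)! ways to fill the rest, and there are C(3,j) ways to pick which j.
By inclusion–exclusion, the number of valid placements is Σ_{j=0}^{3} (−1)^j C(3,j)·(6−j)!.
Computing: 720 − 360 + 72 − 6 = 426.

426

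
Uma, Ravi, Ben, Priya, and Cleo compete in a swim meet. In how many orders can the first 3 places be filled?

60

This is an ordered selection of 3 from 5: P(5,3).
That gives 5 × 4 × 3 = 60.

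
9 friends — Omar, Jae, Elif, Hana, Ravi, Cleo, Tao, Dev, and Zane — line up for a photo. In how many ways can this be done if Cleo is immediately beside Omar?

Glue Cleo and Omar into one block (2 internal orders), leaving 8 units to arrange in a row.
That gives 2 × 8! = 2 × 40320 = 80640.

80640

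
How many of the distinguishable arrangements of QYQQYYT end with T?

20

With the last slot taken by T, it remains to arrange the other 6 letters (QYQQYY).
Those 6 letters have Q appearing 3 times and Y appearing 3 times, giving (6)!/(3!·3!) = 20.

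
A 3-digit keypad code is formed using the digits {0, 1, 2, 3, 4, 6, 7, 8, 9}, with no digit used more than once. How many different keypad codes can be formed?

504

Choose and order 3 of the 9 symbols: the first digit has 9 options, the next 8, then 7.
That product is 9 × 8 × 7 = 504.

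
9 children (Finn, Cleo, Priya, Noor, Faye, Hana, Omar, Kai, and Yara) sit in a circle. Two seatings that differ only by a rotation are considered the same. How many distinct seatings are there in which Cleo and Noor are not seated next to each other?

30240

All circular seatings of 9 people number (8)! = 40320.
Those with Cleo next to Noor: fuse the pair into one unit and seat 8 units around a circle — 2·(7)! = 10080.
Subtracting, 40320 − 10080 = 30240.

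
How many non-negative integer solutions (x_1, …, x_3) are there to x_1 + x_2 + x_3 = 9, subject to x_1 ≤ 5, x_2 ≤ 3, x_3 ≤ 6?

By stars and bars, unrestricted non-negative solutions to x_1+…+x_3 = 9 number C(9+2,2) = 55.
Subtract solutions that violate a single cap (substitute x_i' = x_i − (cap_i+1)): x_1 ≥ 6 gives C(5,2) = 10; x_2 ≥ 4 gives C(7,2) = 21; x_3 ≥ 7 gives C(4,2) = 6. Together 37.
No two caps can be exceeded simultaneously, so the pair terms are all 0.
By inclusion–exclusion the count is 55 − 37 + 0 = 18.

18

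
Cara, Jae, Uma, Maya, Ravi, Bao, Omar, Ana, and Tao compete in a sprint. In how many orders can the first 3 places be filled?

This is an ordered selection of 3 from 9: P(9,3).
That gives 9 × 8 × 7 = 504.

504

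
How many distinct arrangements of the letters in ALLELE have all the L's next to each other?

12

Treat the 3 copies of L as a single block. The multiset to arrange is then {LLL, A, E, E}, 4 items in all.
That gives (4)!/(2!) = 12 arrangements.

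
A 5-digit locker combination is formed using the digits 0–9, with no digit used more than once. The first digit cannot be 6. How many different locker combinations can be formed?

27216

The first digit has 10−1 = 9 choices (anything except 6).
The remaining 4 digits are filled from the other 9 symbols without repetition: 9 × 8 × 7 × 6 = 3024.
Total: 9 × 3024 = 27216.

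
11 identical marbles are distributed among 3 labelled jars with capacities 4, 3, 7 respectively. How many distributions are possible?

10

By stars and bars, unrestricted non-negative solutions to x_1+…+x_3 = 11 number C(11+2,2) = 78.
Subtract solutions that violate a single cap (substitute x_i' = x_i − (cap_i+1)): x_1 ≥ 5 gives C(8,2) = 28; x_2 ≥ 4 gives C(9,2) = 36; x_3 ≥ 8 gives C(5,2) = 10. Together 74.
Add back pairs where two caps are both exceeded: 6 + 0 + 0 = 6.
By inclusion–exclusion the count is 78 − 74 + 6 = 10.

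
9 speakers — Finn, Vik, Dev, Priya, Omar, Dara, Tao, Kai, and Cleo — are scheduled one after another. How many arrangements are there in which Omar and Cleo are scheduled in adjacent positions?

Treat {Omar, Cleo} as a single unit. There are 8 units to order, and the pair itself can be ordered 2 ways.
So the count is 2·(8)! = 80640.

80640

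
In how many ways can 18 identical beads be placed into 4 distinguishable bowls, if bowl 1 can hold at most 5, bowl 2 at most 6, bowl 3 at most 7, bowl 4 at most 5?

Ignoring the caps, the number of non-negative solutions to x_1+…+x_4 = 18 is C(21,3) = 1330.
Subtract solutions that violate a single cap (substitute x_i' = x_i − (cap_i+1)): x_1 ≥ 6 gives C(15,3) = 455; x_2 ≥ 7 gives C(14,3) = 364; x_3 ≥ 8 gives C(13,3) = 286; x_4 ≥ 6 gives C(15,3) = 455. Together 1560.
Add back pairs where two caps are both exceeded: 56 + 35 + 84 + 20 + 56 + 35 = 286.
By inclusion–exclusion the count is 1330 − 1560 + 286 = 56.

56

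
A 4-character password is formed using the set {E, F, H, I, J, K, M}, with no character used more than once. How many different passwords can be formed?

840

This is a permutation of 4 out of 7: P(7,4) = 7!/3!.
7 × 6 × 5 × 4 = 840.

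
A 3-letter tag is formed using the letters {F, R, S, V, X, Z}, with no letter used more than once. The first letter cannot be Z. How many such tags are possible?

The first letter has 6−1 = 5 choices (anything except Z).
The remaining 2 letters are filled from the other 5 symbols without repetition: 5 × 4 = 20.
Total: 5 × 20 = 100.

100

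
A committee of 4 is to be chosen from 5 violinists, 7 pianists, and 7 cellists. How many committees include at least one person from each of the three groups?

1960

Unrestricted: C(19,4) = 3876 ways to pick any 4 of the 19.
Subtract selections that omit an entire group: no violinists → C(14,4) = 1001; no pianists → C(12,4) = 495; no cellists → C(12,4) = 495.
Add back selections omitting two groups (i.e. drawn from a single group): C(5,4) + C(7,4) + C(7,4) = 75.
By inclusion–exclusion: 3876 − 1991 + 75 = 1960.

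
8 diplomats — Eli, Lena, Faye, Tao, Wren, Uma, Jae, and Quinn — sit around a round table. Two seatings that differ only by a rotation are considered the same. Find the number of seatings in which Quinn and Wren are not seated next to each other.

All circular seatings of 8 people number (7)! = 5040.
Those with Quinn next to Wren: fuse the pair into one unit and seat 7 units around a circle — 2·(6)! = 1440.
Subtracting, 5040 − 1440 = 3600.

3600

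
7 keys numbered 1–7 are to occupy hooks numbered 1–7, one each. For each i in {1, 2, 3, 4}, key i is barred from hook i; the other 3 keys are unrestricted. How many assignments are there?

2790

Let Aᵢ (for 1 ≤ i ≤ 4) be the placements that put key i in its forbidden hook. Any j of these fix j positions, leaving (7−j)! ways to fill the rest, and there are C(4,j) ways to pick which j.
By inclusion–exclusion, the number of valid placements is Σ_{j=0}^{4} (−1)^j C(4,j)·(7−j)!.
Computing: 5040 − 2880 + 720 − 96 + 6 = 2790.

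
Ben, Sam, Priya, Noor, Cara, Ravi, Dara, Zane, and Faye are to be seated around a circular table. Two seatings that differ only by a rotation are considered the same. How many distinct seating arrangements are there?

40320

Around a circle, 9 distinct people have 9!/9 = (8)! = 40320 rotationally distinct seatings.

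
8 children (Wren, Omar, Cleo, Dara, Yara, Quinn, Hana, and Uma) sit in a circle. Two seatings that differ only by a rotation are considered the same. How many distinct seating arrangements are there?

Seat Wren anywhere (absorbing the rotational symmetry), then permute the other 7: (7)! = 5040.

5040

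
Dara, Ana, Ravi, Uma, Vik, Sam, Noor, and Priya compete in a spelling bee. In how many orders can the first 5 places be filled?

6720

This is an ordered selection of 5 from 8: P(8,5).
That gives 8 × 7 × 6 × 5 × 4 = 6720.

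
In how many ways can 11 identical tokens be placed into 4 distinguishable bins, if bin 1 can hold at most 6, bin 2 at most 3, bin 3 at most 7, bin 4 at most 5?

Ignoring the caps, the number of non-negative solutions to x_1+…+x_4 = 11 is C(14,3) = 364.
Subtract solutions that violate a single cap (substitute x_i' = x_i − (cap_i+1)): x_1 ≥ 7 gives C(7,3) = 35; x_2 ≥ 4 gives C(10,3) = 120; x_3 ≥ 8 gives C(6,3) = 20; x_4 ≥ 6 gives C(8,3) = 56. Together 231.
Add back pairs where two caps are both exceeded: 1 + 0 + 0 + 0 + 4 + 0 = 5.
By inclusion–exclusion the count is 364 − 231 + 5 = 138.

138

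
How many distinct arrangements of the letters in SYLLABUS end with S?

2520

With the last slot taken by S, it remains to arrange the other 7 letters (YLLABUS).
Those 7 letters have L appearing twice, giving (7)!/(2!) = 2520.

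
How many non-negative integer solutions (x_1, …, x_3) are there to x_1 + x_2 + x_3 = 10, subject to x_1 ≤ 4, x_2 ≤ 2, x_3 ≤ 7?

Without the upper bounds there are C(12,2) = 66 ways to split 10 among 3 variables.
Subtract solutions that violate a single cap (substitute x_i' = x_i − (cap_i+1)): x_1 ≥ 5 gives C(7,2) = 21; x_2 ≥ 3 gives C(9,2) = 36; x_3 ≥ 8 gives C(4,2) = 6. Together 63.
Add back pairs where two caps are both exceeded: 6 + 0 + 0 = 6.
By inclusion–exclusion the count is 66 − 63 + 6 = 9.

9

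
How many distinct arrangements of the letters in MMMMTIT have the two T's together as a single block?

30

Treat the 2 copies of T as a single block. The multiset to arrange is then {TT, I, M, M, M, M}, 6 items in all.
That gives (6)!/(4!) = 30 arrangements.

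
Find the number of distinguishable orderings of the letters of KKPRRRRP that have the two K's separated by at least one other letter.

315

There are 8!/(4!·2!·2!) = 420 arrangements of KKPRRRRP in total.
If the two K's are adjacent, glue them into one block, leaving 7 items to arrange: (7)!/(4!·2!) = 105 ways.
Hence 420 − 105 = 315.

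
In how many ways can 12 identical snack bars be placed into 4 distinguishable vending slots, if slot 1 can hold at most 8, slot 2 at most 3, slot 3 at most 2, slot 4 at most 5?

53

Ignoring the caps, the number of non-negative solutions to x_1+…+x_4 = 12 is C(15,3) = 455.
Subtract solutions that violate a single cap (substitute x_i' = x_i − (cap_i+1)): x_1 ≥ 9 gives C(6,3) = 20; x_2 ≥ 4 gives C(11,3) = 165; x_3 ≥ 3 gives C(12,3) = 220; x_4 ≥ 6 gives C(9,3) = 84. Together 489.
Add back pairs where two caps are both exceeded: 0 + 1 + 0 + 56 + 10 + 20 = 87.
By inclusion–exclusion the count is 455 − 489 + 87 = 53.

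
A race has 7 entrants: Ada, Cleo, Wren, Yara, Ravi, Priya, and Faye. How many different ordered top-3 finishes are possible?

210

There are 7 choices for 1st place, 6 for 2nd, and 5 for 3rd.
That gives 7 × 6 × 5 = 210.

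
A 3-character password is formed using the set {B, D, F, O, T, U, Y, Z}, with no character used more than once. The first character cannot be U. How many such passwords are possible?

294

The first character has 8−1 = 7 choices (anything except U).
The remaining 2 characters are filled from the other 7 symbols without repetition: 7 × 6 = 42.
Total: 7 × 42 = 294.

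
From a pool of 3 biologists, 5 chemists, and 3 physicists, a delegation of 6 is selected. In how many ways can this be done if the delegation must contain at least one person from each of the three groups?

With no constraint there are C(11,6) = 462 possible selections.
Subtract selections that omit an entire group: no biologists → C(8,6) = 28; no chemists → C(6,6) = 1; no physicists → C(8,6) = 28.
Add back selections omitting two groups (i.e. drawn from a single group): C(3,6) + C(5,6) + C(3,6) = 0.
By inclusion–exclusion: 462 − 57 + 0 = 405.

405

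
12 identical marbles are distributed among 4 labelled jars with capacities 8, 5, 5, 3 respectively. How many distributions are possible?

By stars and bars, unrestricted non-negative solutions to x_1+…+x_4 = 12 number C(12+3,3) = 455.
Subtract solutions that violate a single cap (substitute x_i' = x_i − (cap_i+1)): x_1 ≥ 9 gives C(6,3) = 20; x_2 ≥ 6 gives C(9,3) = 84; x_3 ≥ 6 gives C(9,3) = 84; x_4 ≥ 4 gives C(11,3) = 165. Together 353.
Add back pairs where two caps are both exceeded: 0 + 0 + 0 + 1 + 10 + 10 = 21.
By inclusion–exclusion the count is 455 − 353 + 21 = 123.

123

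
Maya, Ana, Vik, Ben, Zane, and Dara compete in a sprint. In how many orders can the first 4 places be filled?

360

There are 6 choices for 1st place, 5 for 2nd, and so on down to 3 for position 4.
That gives 6 × 5 × 4 × 3 = 360.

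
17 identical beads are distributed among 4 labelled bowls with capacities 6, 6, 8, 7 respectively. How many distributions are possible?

Ignoring the caps, the number of non-negative solutions to x_1+…+x_4 = 17 is C(20,3) = 1140.
Subtract solutions that violate a single cap (substitute x_i' = x_i − (cap_i+1)): x_1 ≥ 7 gives C(13,3) = 286; x_2 ≥ 7 gives C(13,3) = 286; x_3 ≥ 9 gives C(11,3) = 165; x_4 ≥ 8 gives C(12,3) = 220. Together 957.
Add back pairs where two caps are both exceeded: 20 + 4 + 10 + 4 + 10 + 1 = 49.
By inclusion–exclusion the count is 1140 − 957 + 49 = 232.

232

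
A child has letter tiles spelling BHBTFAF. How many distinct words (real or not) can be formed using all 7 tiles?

Letter multiplicities in BHBTFAF: A×1, B×2, F×2, H×1, T×1.
Dividing 7! = 5040 by 2!·2! = 4 for the repeated letters gives 1260.

1260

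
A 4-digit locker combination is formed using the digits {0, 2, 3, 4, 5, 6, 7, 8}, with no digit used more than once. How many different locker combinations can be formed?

1680

Choose and order 4 of the 8 symbols: the first digit has 8 options, the next 7, then 6, 5.
8 × 7 × 6 × 5 = 1680.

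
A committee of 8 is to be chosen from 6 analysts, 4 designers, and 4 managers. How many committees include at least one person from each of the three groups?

Total 8-person selections from all 14: C(14,8) = 3003.
Subtract selections that omit an entire group: no analysts → C(8,8) = 1; no designers → C(10,8) = 45; no managers → C(10,8) = 45.
Add back selections omitting two groups (i.e. drawn from a single group): C(6,8) + C(4,8) + C(4,8) = 0.
By inclusion–exclusion: 3003 − 91 + 0 = 2912.

2912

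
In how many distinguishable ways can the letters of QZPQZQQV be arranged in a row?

The 8 letters of QZPQZQQV have repeats: Q appearing 4 times and Z appearing twice.
So there are 8! / (4!·2!) = 840 distinguishable arrangements.

840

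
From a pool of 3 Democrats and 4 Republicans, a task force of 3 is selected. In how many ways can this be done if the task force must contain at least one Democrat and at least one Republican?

30

Total 3-person selections from all 7: C(7,3) = 35.
Subtract selections that omit an entire group: no Democrats → C(4,3) = 4; no Republicans → C(3,3) = 1.
Both groups omitted at once is impossible, so 35 − 5 = 30.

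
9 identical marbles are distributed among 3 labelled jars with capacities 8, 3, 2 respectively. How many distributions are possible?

11

Ignoring the caps, the number of non-negative solutions to x_1+…+x_3 = 9 is C(11,2) = 55.
Subtract solutions that violate a single cap (substitute x_i' = x_i − (cap_i+1)): x_1 ≥ 9 gives C(2,2) = 1; x_2 ≥ 4 gives C(7,2) = 21; x_3 ≥ 3 gives C(8,2) = 28. Together 50.
Add back pairs where two caps are both exceeded: 0 + 0 + 6 = 6.
By inclusion–exclusion the count is 55 − 50 + 6 = 11.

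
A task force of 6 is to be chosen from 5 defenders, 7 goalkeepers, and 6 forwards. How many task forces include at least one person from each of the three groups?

15470

Total 6-person selections from all 18: C(18,6) = 18564.
Selections missing a whole group: no defenders → C(13,6) = 1716; no goalkeepers → C(11,6) = 462; no forwards → C(12,6) = 924.
Add back selections omitting two groups (i.e. drawn from a single group): C(5,6) + C(7,6) + C(6,6) = 8.
By inclusion–exclusion: 18564 − 3102 + 8 = 15470.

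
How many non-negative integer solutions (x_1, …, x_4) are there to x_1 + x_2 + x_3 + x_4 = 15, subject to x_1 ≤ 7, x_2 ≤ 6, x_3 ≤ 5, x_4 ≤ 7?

Ignoring the caps, the number of non-negative solutions to x_1+…+x_4 = 15 is C(18,3) = 816.
Subtract solutions that violate a single cap (substitute x_i' = x_i − (cap_i+1)): x_1 ≥ 8 gives C(10,3) = 120; x_2 ≥ 7 gives C(11,3) = 165; x_3 ≥ 6 gives C(12,3) = 220; x_4 ≥ 8 gives C(10,3) = 120. Together 625.
Add back pairs where two caps are both exceeded: 1 + 4 + 0 + 10 + 1 + 4 = 20.
By inclusion–exclusion the count is 816 − 625 + 20 = 211.

211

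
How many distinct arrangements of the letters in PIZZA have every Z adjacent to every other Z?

24

Treat the 2 copies of Z as a single block. The multiset to arrange is then {ZZ, A, I, P}, 4 items in all.
All 4 items are distinct, so there are (4)! = 24 arrangements.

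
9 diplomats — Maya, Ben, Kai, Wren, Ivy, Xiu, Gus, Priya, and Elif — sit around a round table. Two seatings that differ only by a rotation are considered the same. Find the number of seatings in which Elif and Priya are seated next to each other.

Treat {Elif, Priya} as one unit (2 internal orders) and seat the resulting 8 units around the table: (7)! circular arrangements.
So 2 × (7)! = 2 × 5040 = 10080.

10080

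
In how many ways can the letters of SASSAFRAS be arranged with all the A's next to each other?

Treat the 3 copies of A as a single block. The multiset to arrange is then {AAA, F, R, S, S, S, S}, 7 items in all.
That gives (7)!/(4!) = 210 arrangements.

210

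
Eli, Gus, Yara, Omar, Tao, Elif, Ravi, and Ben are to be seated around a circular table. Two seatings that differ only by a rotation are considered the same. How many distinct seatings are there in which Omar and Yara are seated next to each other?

1440

Glue Omar and Yara into a block (2 internal orders). Seating 7 units around a circle gives (6)! arrangements.
So 2 × (6)! = 2 × 720 = 1440.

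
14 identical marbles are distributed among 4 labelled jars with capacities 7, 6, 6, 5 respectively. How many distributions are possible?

By stars and bars, unrestricted non-negative solutions to x_1+…+x_4 = 14 number C(14+3,3) = 680.
Subtract solutions that violate a single cap (substitute x_i' = x_i − (cap_i+1)): x_1 ≥ 8 gives C(9,3) = 84; x_2 ≥ 7 gives C(10,3) = 120; x_3 ≥ 7 gives C(10,3) = 120; x_4 ≥ 6 gives C(11,3) = 165. Together 489.
Add back pairs where two caps are both exceeded: 0 + 0 + 1 + 1 + 4 + 4 = 10.
By inclusion–exclusion the count is 680 − 489 + 10 = 201.

201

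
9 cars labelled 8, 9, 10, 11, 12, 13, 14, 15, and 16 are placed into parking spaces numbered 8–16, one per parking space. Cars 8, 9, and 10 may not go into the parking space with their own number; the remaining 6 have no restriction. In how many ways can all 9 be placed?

Let Aᵢ (for i ∈ {8, 9, 10}) be the placements that put car i in its forbidden parking space. Any j of these fix j positions, leaving (9−j)! ways to fill the rest, and there are C(3,j) ways to pick which j.
By inclusion–exclusion, the number of valid placements is Σ_{j=0}^{3} (−1)^j C(3,j)·(9−j)!.
Computing: 362880 − 120960 + 15120 − 720 = 256320.

256320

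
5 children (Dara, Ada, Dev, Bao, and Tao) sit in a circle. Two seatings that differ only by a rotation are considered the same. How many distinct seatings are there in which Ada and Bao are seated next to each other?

Glue Ada and Bao into a block (2 internal orders). Seating 4 units around a circle gives (3)! arrangements.
So 2 × (3)! = 2 × 6 = 12.

12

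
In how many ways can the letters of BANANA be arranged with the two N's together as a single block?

Treat the 2 copies of N as a single block. The multiset to arrange is then {NN, A, A, A, B}, 5 items in all.
That gives (5)!/(3!) = 20 arrangements.

20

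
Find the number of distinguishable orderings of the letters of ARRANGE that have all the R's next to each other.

360

Treat the 2 copies of R as a single block. The multiset to arrange is then {RR, A, A, E, G, N}, 6 items in all.
That gives (6)!/(2!) = 360 arrangements.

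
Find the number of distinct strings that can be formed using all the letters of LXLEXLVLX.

2520

LXLEXLVLX has 9 letters with L appearing 4 times and X appearing 3 times.
The number of distinct arrangements is 9!/(4!·3!) = 362880/144 = 2520.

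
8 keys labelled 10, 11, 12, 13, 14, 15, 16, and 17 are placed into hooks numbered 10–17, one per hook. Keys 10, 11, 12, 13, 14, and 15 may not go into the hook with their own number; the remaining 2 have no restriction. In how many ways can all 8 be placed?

Let Aᵢ (for 10 ≤ i ≤ 15) be the placements that put key i in its forbidden hook. Any j of these fix j positions, leaving (8−j)! ways to fill the rest, and there are C(6,j) ways to pick which j.
By inclusion–exclusion, the number of valid placements is Σ_{j=0}^{6} (−1)^j C(6,j)·(8−j)!.
Computing: 40320 − 30240 + 10800 − 2400 + 360 − 36 + 2 = 18806.

18806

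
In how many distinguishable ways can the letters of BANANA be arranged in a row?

BANANA has 6 letters with A appearing 3 times and N appearing twice.
Dividing 6! = 720 by 3!·2! = 12 for the repeated letters gives 60.

60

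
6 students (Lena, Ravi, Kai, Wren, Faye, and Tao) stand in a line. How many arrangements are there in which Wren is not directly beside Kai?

Of the 6! = 720 arrangements, those with Wren and Kai adjacent number 2 × 5! = 240 (treat the pair as a block with 2 internal orders).
So 720 − 240 = 480 arrangements keep them apart.

480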